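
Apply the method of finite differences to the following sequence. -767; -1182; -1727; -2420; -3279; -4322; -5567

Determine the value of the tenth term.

-10694

-415, -545, -693, -859, -1043, -1245
-130, -148, -166, -184, -202
-18, -18, -18, -18
Constant third difference = -18, so extend:
-202 − 18 = -220;  -1245 − 220 = -1465;  -5567 − 1465 = -7032
-220 − 18 = -238;  -1465 − 238 = -1703;  -7032 − 1703 = -8735
-238 − 18 = -256;  -1703 − 256 = -1959;  -8735 − 1959 = -10694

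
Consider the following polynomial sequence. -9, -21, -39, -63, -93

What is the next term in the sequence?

-129

D1: -12 , -18 , -24 , -30
D2: -6 , -6 , -6
The second differences are constant (-6).
-30 − 6 = -36;  -93 − 36 = -129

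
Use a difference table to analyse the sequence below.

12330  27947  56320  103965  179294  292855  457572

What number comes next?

Δ: 15617, 28373, 47645, 75329, 113561, 164717
Δ²: 12756, 19272, 27684, 38232, 51156
Δ³: 6516, 8412, 10548, 12924
Δ⁴: 1896, 2136, 2376
Δ⁵: 240, 240
Fifth differences constant at 240.
2376 + 240 = 2616;  12924 + 2616 = 15540;  51156 + 15540 = 66696;  164717 + 66696 = 231413;  457572 + 231413 = 688985

688985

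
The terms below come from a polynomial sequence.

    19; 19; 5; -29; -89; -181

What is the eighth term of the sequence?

D1: 0, -14, -34, -60, -92
D2: -14, -20, -26, -32
D3: -6, -6, -6
Constant third difference = -6, so extend:
-32 − 6 = -38;  -92 − 38 = -130;  -181 − 130 = -311
-38 − 6 = -44;  -130 − 44 = -174;  -311 − 174 = -485

-485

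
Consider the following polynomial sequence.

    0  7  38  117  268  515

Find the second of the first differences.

First differences: 7, 31, 79, 151, 247
Second differences: 24, 48, 72, 96
Third differences: 24, 24, 24

31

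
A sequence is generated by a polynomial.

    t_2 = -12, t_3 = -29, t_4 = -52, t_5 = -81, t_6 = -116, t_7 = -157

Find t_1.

-1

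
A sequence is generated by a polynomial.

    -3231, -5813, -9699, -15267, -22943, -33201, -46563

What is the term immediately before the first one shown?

-1623

First differences: -2582, -3886, -5568, -7676, -10258, -13362
Second differences: -1304, -1682, -2108, -2582, -3104
Third differences: -378, -426, -474, -522
Fourth differences: -48, -48, -48
The fourth differences are constant at -48.
Work back: -378 + 48 = -330;  -1304 + 330 = -974;  -2582 + 974 = -1608;  -3231 + 1608 = -1623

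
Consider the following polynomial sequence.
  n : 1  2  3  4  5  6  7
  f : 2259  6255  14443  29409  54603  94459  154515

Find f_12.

First differences: 3996  8188  14966  25194  39856  60056
Second differences: 4192  6778  10228  14662  20200
Third differences: 2586  3450  4434  5538
Fourth differences: 864  984  1104
Fifth differences: 120  120
Constant fifth difference = 120, so extend:
1104 + 120 = 1224;  5538 + 1224 = 6762;  20200 + 6762 = 26962;  60056 + 26962 = 87018;  154515 + 87018 = 241533
1224 + 120 = 1344;  6762 + 1344 = 8106;  26962 + 8106 = 35068;  87018 + 35068 = 122086;  241533 + 122086 = 363619
1344 + 120 = 1464;  8106 + 1464 = 9570;  35068 + 9570 = 44638;  122086 + 44638 = 166724;  363619 + 166724 = 530343
1464 + 120 = 1584;  9570 + 1584 = 11154;  44638 + 11154 = 55792;  166724 + 55792 = 222516;  530343 + 222516 = 752859
1584 + 120 = 1704;  11154 + 1704 = 12858;  55792 + 12858 = 68650;  222516 + 68650 = 291166;  752859 + 291166 = 1044025

1044025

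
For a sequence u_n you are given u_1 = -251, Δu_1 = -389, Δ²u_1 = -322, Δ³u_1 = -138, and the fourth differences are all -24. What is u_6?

-6916

Build the table forward from the leading diagonal:
D4: -24, -24, -24, -24, -24, -24
D3: -138, -162, -186, -210, -234, -258
D2: -322, -460, -622, -808, -1018, -1252
D1: -389, -711, -1171, -1793, -2601, -3619
u: -251, -640, -1351, -2522, -4315, -6916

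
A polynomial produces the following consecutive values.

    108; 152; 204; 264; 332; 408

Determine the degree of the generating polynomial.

2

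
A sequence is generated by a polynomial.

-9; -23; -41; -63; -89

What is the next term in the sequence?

First differences: -14, -18, -22, -26
Second differences: -4, -4, -4
Second differences constant at -4.
-26 − 4 = -30;  -89 − 30 = -119

-119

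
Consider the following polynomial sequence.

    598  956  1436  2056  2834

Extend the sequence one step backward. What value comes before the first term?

D1: 358  480  620  778
D2: 122  140  158
D3: 18  18
The third differences are constant at 18.
Work back: 122 − 18 = 104;  358 − 104 = 254;  598 − 254 = 344

344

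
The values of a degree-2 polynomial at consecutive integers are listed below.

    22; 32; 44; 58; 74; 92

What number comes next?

112

10 , 12 , 14 , 16 , 18
2 , 2 , 2 , 2
The second differences are constant (2).
18 + 2 = 20;  92 + 20 = 112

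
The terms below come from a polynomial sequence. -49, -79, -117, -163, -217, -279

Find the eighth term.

-427

D1: -30, -38, -46, -54, -62
D2: -8, -8, -8, -8
Constant second difference = -8, so extend:
-62 − 8 = -70;  -279 − 70 = -349
-70 − 8 = -78;  -349 − 78 = -427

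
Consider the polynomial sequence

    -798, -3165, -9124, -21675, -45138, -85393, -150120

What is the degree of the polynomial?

Δ: -2367, -5959, -12551, -23463, -40255, -64727
Δ²: -3592, -6592, -10912, -16792, -24472
Δ³: -3000, -4320, -5880, -7680
Δ⁴: -1320, -1560, -1800
Δ⁵: -240, -240
The fifth differences are constant, so the polynomial has degree 5.

5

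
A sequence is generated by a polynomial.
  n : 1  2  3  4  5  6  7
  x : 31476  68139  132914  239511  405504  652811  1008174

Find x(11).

4240746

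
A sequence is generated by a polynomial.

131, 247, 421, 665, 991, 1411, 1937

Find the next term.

2581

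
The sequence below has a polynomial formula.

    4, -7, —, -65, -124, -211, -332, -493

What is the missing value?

-28

Using the last 5 terms:
-59  -87  -121  -161
-28  -34  -40
-6  -6
Constant third difference = -6.
Extend backward: -28 + 6 = -22;  -59 + 22 = -37;  -65 + 37 = -28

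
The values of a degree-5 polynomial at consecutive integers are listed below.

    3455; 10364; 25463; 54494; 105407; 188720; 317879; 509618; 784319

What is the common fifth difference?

Δ: 6909, 15099, 29031, 50913, 83313, 129159, 191739, 274701
Δ²: 8190, 13932, 21882, 32400, 45846, 62580, 82962
Δ³: 5742, 7950, 10518, 13446, 16734, 20382
Δ⁴: 2208, 2568, 2928, 3288, 3648
Δ⁵: 360, 360, 360, 360

360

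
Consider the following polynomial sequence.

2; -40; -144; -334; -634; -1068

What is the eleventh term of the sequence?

-6088

First differences: -42  -104  -190  -300  -434
Second differences: -62  -86  -110  -134
Third differences: -24  -24  -24
Third differences constant at -24.
-134 − 24 = -158;  -434 − 158 = -592;  -1068 − 592 = -1660
-158 − 24 = -182;  -592 − 182 = -774;  -1660 − 774 = -2434
-182 − 24 = -206;  -774 − 206 = -980;  -2434 − 980 = -3414
-206 − 24 = -230;  -980 − 230 = -1210;  -3414 − 1210 = -4624
-230 − 24 = -254;  -1210 − 254 = -1464;  -4624 − 1464 = -6088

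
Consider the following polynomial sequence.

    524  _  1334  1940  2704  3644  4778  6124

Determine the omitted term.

868

Using the last 6 terms:
First differences: 606, 764, 940, 1134, 1346
Second differences: 158, 176, 194, 212
Third differences: 18, 18, 18
Constant third difference = 18.
Extend backward: 158 − 18 = 140;  606 − 140 = 466;  1334 − 466 = 868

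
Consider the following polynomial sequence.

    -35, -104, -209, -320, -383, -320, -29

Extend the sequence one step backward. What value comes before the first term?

-8

Δ: -69, -105, -111, -63, 63, 291
Δ²: -36, -6, 48, 126, 228
Δ³: 30, 54, 78, 102
Δ⁴: 24, 24, 24
The fourth differences are constant at 24.
Work back: 30 − 24 = 6;  -36 − 6 = -42;  -69 + 42 = -27;  -35 + 27 = -8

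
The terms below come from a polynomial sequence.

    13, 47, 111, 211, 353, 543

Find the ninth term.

1461

Δ: 34, 64, 100, 142, 190
Δ²: 30, 36, 42, 48
Δ³: 6, 6, 6
Constant third difference = 6, so extend:
48 + 6 = 54;  190 + 54 = 244;  543 + 244 = 787
54 + 6 = 60;  244 + 60 = 304;  787 + 304 = 1091
60 + 6 = 66;  304 + 66 = 370;  1091 + 370 = 1461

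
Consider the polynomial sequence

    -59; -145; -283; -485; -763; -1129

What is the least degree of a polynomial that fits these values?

3

First differences: -86, -138, -202, -278, -366
Second differences: -52, -64, -76, -88
Third differences: -12, -12, -12
The third differences are constant, so the polynomial has degree 3.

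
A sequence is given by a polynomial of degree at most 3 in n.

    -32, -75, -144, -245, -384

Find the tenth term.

D1: -43, -69, -101, -139
D2: -26, -32, -38
D3: -6, -6
Third differences constant at -6.
-38 − 6 = -44;  -139 − 44 = -183;  -384 − 183 = -567
-44 − 6 = -50;  -183 − 50 = -233;  -567 − 233 = -800
-50 − 6 = -56;  -233 − 56 = -289;  -800 − 289 = -1089
-56 − 6 = -62;  -289 − 62 = -351;  -1089 − 351 = -1440
-62 − 6 = -68;  -351 − 68 = -419;  -1440 − 419 = -1859

-1859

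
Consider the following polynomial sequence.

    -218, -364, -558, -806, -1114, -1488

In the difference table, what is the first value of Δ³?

-6

Δ: -146, -194, -248, -308, -374
Δ²: -48, -54, -60, -66
Δ³: -6, -6, -6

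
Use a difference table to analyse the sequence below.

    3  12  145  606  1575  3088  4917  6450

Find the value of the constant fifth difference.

Δ: 9, 133, 461, 969, 1513, 1829, 1533
Δ²: 124, 328, 508, 544, 316, -296
Δ³: 204, 180, 36, -228, -612
Δ⁴: -24, -144, -264, -384
Δ⁵: -120, -120, -120

-120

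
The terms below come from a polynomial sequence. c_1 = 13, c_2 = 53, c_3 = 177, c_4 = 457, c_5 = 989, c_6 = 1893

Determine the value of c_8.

5417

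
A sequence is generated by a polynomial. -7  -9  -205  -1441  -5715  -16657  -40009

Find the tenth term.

-283705

Δ: -2  -196  -1236  -4274  -10942  -23352
Δ²: -194  -1040  -3038  -6668  -12410
Δ³: -846  -1998  -3630  -5742
Δ⁴: -1152  -1632  -2112
Δ⁵: -480  -480
Fifth differences constant at -480.
-2112 − 480 = -2592;  -5742 − 2592 = -8334;  -12410 − 8334 = -20744;  -23352 − 20744 = -44096;  -40009 − 44096 = -84105
-2592 − 480 = -3072;  -8334 − 3072 = -11406;  -20744 − 11406 = -32150;  -44096 − 32150 = -76246;  -84105 − 76246 = -160351
-3072 − 480 = -3552;  -11406 − 3552 = -14958;  -32150 − 14958 = -47108;  -76246 − 47108 = -123354;  -160351 − 123354 = -283705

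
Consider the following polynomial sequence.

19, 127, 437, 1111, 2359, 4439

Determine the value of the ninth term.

First differences: 108, 310, 674, 1248, 2080
Second differences: 202, 364, 574, 832
Third differences: 162, 210, 258
Fourth differences: 48, 48
The fourth differences are constant (48).
258 + 48 = 306;  832 + 306 = 1138;  2080 + 1138 = 3218;  4439 + 3218 = 7657
306 + 48 = 354;  1138 + 354 = 1492;  3218 + 1492 = 4710;  7657 + 4710 = 12367
354 + 48 = 402;  1492 + 402 = 1894;  4710 + 1894 = 6604;  12367 + 6604 = 18971

18971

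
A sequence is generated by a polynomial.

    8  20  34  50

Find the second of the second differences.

First differences: 12, 14, 16
Second differences: 2, 2

2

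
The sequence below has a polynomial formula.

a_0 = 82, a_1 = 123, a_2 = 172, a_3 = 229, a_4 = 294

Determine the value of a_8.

634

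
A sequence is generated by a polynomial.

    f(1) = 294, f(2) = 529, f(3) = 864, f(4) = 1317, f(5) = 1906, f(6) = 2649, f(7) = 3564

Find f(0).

141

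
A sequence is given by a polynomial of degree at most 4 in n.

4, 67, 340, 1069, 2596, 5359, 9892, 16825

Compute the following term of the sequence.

63 , 273 , 729 , 1527 , 2763 , 4533 , 6933
210 , 456 , 798 , 1236 , 1770 , 2400
246 , 342 , 438 , 534 , 630
96 , 96 , 96 , 96
Fourth differences constant at 96.
630 + 96 = 726;  2400 + 726 = 3126;  6933 + 3126 = 10059;  16825 + 10059 = 26884

26884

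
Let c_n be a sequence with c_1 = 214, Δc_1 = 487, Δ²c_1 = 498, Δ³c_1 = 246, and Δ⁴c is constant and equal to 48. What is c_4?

Build the table forward from the leading diagonal:
D4: 48, 48, 48, 48
D3: 246, 294, 342, 390
D2: 498, 744, 1038, 1380
D1: 487, 985, 1729, 2767
c: 214, 701, 1686, 3415

3415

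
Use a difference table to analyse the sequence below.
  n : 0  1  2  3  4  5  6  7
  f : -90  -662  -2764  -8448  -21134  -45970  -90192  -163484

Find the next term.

-278338

D1: -572, -2102, -5684, -12686, -24836, -44222, -73292
D2: -1530, -3582, -7002, -12150, -19386, -29070
D3: -2052, -3420, -5148, -7236, -9684
D4: -1368, -1728, -2088, -2448
D5: -360, -360, -360
The fifth differences are constant (-360).
-2448 − 360 = -2808;  -9684 − 2808 = -12492;  -29070 − 12492 = -41562;  -73292 − 41562 = -114854;  -163484 − 114854 = -278338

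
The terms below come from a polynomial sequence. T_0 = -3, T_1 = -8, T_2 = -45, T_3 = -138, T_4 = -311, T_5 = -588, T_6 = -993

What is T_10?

-4373

First differences: -5, -37, -93, -173, -277, -405
Second differences: -32, -56, -80, -104, -128
Third differences: -24, -24, -24, -24
The third differences are constant (-24).
-128 − 24 = -152;  -405 − 152 = -557;  -993 − 557 = -1550
-152 − 24 = -176;  -557 − 176 = -733;  -1550 − 733 = -2283
-176 − 24 = -200;  -733 − 200 = -933;  -2283 − 933 = -3216
-200 − 24 = -224;  -933 − 224 = -1157;  -3216 − 1157 = -4373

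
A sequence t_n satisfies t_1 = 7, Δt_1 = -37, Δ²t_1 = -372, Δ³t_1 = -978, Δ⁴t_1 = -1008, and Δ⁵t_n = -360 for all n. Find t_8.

-85134

Build the table forward from the leading diagonal:
Δ⁵: -360  -360  -360  -360  -360  -360  -360  -360
Δ⁴: -1008  -1368  -1728  -2088  -2448  -2808  -3168  -3528
Δ³: -978  -1986  -3354  -5082  -7170  -9618  -12426  -15594
Δ²: -372  -1350  -3336  -6690  -11772  -18942  -28560  -40986
Δ: -37  -409  -1759  -5095  -11785  -23557  -42499  -71059
t: 7  -30  -439  -2198  -7293  -19078  -42635  -85134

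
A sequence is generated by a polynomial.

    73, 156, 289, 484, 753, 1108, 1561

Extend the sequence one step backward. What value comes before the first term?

28

Δ: 83, 133, 195, 269, 355, 453
Δ²: 50, 62, 74, 86, 98
Δ³: 12, 12, 12, 12
The third differences are constant at 12.
Work back: 50 − 12 = 38;  83 − 38 = 45;  73 − 45 = 28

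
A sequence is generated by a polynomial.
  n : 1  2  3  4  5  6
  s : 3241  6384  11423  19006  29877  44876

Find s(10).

166312

D1: 3143, 5039, 7583, 10871, 14999
D2: 1896, 2544, 3288, 4128
D3: 648, 744, 840
D4: 96, 96
Constant fourth difference = 96, so extend:
840 + 96 = 936;  4128 + 936 = 5064;  14999 + 5064 = 20063;  44876 + 20063 = 64939
936 + 96 = 1032;  5064 + 1032 = 6096;  20063 + 6096 = 26159;  64939 + 26159 = 91098
1032 + 96 = 1128;  6096 + 1128 = 7224;  26159 + 7224 = 33383;  91098 + 33383 = 124481
1128 + 96 = 1224;  7224 + 1224 = 8448;  33383 + 8448 = 41831;  124481 + 41831 = 166312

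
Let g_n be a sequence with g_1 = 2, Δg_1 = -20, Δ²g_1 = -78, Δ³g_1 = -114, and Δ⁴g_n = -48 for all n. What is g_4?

Build the table forward from the leading diagonal:
Δ⁴: -48, -48, -48, -48
Δ³: -114, -162, -210, -258
Δ²: -78, -192, -354, -564
Δ: -20, -98, -290, -644
g: 2, -18, -116, -406

-406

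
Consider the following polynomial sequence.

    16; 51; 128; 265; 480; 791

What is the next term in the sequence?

35, 77, 137, 215, 311
42, 60, 78, 96
18, 18, 18
Third differences constant at 18.
96 + 18 = 114;  311 + 114 = 425;  791 + 425 = 1216

1216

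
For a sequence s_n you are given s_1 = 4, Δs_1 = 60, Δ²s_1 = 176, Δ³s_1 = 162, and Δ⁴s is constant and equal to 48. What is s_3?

300

Build the table forward from the leading diagonal:
Δ⁴: 48  48  48
Δ³: 162  210  258
Δ²: 176  338  548
Δ: 60  236  574
s: 4  64  300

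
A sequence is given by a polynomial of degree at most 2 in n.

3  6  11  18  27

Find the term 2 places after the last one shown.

51

Δ: 3, 5, 7, 9
Δ²: 2, 2, 2
The second differences are constant (2).
9 + 2 = 11;  27 + 11 = 38
11 + 2 = 13;  38 + 13 = 51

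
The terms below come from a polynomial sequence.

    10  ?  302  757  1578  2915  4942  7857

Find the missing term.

87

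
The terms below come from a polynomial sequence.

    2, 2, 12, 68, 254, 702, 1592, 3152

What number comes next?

5658

D1: 0  10  56  186  448  890  1560
D2: 10  46  130  262  442  670
D3: 36  84  132  180  228
D4: 48  48  48  48
Constant fourth difference = 48, so extend:
228 + 48 = 276;  670 + 276 = 946;  1560 + 946 = 2506;  3152 + 2506 = 5658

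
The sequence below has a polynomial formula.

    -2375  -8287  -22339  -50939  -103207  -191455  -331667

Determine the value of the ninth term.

-853159

-5912, -14052, -28600, -52268, -88248, -140212
-8140, -14548, -23668, -35980, -51964
-6408, -9120, -12312, -15984
-2712, -3192, -3672
-480, -480
Fifth differences constant at -480.
-3672 − 480 = -4152;  -15984 − 4152 = -20136;  -51964 − 20136 = -72100;  -140212 − 72100 = -212312;  -331667 − 212312 = -543979
-4152 − 480 = -4632;  -20136 − 4632 = -24768;  -72100 − 24768 = -96868;  -212312 − 96868 = -309180;  -543979 − 309180 = -853159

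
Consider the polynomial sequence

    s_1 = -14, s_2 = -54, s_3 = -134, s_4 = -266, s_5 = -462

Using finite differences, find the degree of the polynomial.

First differences: -40, -80, -132, -196
Second differences: -40, -52, -64
Third differences: -12, -12
The third differences are constant, so the polynomial has degree 3.

3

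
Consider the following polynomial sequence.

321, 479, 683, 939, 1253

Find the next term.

1631

First differences: 158, 204, 256, 314
Second differences: 46, 52, 58
Third differences: 6, 6
The third differences are constant (6).
58 + 6 = 64;  314 + 64 = 378;  1253 + 378 = 1631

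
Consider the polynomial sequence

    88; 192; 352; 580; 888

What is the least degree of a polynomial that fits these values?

First differences: 104, 160, 228, 308
Second differences: 56, 68, 80
Third differences: 12, 12
The third differences are constant, so the polynomial has degree 3.

3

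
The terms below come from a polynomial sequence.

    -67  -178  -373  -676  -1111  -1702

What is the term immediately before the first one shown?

-16

First differences: -111  -195  -303  -435  -591
Second differences: -84  -108  -132  -156
Third differences: -24  -24  -24
The third differences are constant at -24.
Work back: -84 + 24 = -60;  -111 + 60 = -51;  -67 + 51 = -16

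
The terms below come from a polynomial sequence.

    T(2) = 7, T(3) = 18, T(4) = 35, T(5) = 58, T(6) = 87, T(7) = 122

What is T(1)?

Δ: 11  17  23  29  35
Δ²: 6  6  6  6
The second differences are constant at 6.
Work back: 11 − 6 = 5;  7 − 5 = 2

2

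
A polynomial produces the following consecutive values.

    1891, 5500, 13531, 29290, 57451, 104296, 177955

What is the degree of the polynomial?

3609, 8031, 15759, 28161, 46845, 73659
4422, 7728, 12402, 18684, 26814
3306, 4674, 6282, 8130
1368, 1608, 1848
240, 240
The fifth differences are constant, so the polynomial has degree 5.

5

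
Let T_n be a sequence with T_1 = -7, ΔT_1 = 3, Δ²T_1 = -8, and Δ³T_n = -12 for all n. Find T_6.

-192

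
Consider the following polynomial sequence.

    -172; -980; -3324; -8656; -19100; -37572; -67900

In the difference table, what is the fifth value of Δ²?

-11856

D1: -808, -2344, -5332, -10444, -18472, -30328
D2: -1536, -2988, -5112, -8028, -11856
D3: -1452, -2124, -2916, -3828
D4: -672, -792, -912
D5: -120, -120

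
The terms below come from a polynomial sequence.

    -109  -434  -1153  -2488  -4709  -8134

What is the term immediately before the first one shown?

-4

First differences: -325, -719, -1335, -2221, -3425
Second differences: -394, -616, -886, -1204
Third differences: -222, -270, -318
Fourth differences: -48, -48
The fourth differences are constant at -48.
Work back: -222 + 48 = -174;  -394 + 174 = -220;  -325 + 220 = -105;  -109 + 105 = -4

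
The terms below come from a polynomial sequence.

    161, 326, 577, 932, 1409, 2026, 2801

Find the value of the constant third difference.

18

Δ: 165, 251, 355, 477, 617, 775
Δ²: 86, 104, 122, 140, 158
Δ³: 18, 18, 18, 18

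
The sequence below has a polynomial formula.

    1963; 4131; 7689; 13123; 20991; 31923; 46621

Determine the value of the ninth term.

Δ: 2168, 3558, 5434, 7868, 10932, 14698
Δ²: 1390, 1876, 2434, 3064, 3766
Δ³: 486, 558, 630, 702
Δ⁴: 72, 72, 72
Constant fourth difference = 72, so extend:
702 + 72 = 774;  3766 + 774 = 4540;  14698 + 4540 = 19238;  46621 + 19238 = 65859
774 + 72 = 846;  4540 + 846 = 5386;  19238 + 5386 = 24624;  65859 + 24624 = 90483

90483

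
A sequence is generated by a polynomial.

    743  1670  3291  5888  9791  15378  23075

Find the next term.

D1: 927 , 1621 , 2597 , 3903 , 5587 , 7697
D2: 694 , 976 , 1306 , 1684 , 2110
D3: 282 , 330 , 378 , 426
D4: 48 , 48 , 48
Fourth differences constant at 48.
426 + 48 = 474;  2110 + 474 = 2584;  7697 + 2584 = 10281;  23075 + 10281 = 33356

33356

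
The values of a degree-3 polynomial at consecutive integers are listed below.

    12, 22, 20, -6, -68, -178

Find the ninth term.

Δ: 10, -2, -26, -62, -110
Δ²: -12, -24, -36, -48
Δ³: -12, -12, -12
Constant third difference = -12, so extend:
-48 − 12 = -60;  -110 − 60 = -170;  -178 − 170 = -348
-60 − 12 = -72;  -170 − 72 = -242;  -348 − 242 = -590
-72 − 12 = -84;  -242 − 84 = -326;  -590 − 326 = -916

-916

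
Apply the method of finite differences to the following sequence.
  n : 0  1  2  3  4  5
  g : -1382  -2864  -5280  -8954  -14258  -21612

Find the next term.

-31484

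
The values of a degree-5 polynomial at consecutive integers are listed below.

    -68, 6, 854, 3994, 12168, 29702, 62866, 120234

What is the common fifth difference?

D1: 74, 848, 3140, 8174, 17534, 33164, 57368
D2: 774, 2292, 5034, 9360, 15630, 24204
D3: 1518, 2742, 4326, 6270, 8574
D4: 1224, 1584, 1944, 2304
D5: 360, 360, 360

360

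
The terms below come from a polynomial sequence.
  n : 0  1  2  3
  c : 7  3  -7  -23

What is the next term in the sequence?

-45

First differences: -4 , -10 , -16
Second differences: -6 , -6
Second differences constant at -6.
-16 − 6 = -22;  -23 − 22 = -45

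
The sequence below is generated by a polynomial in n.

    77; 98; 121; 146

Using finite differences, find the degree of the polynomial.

D1: 21, 23, 25
D2: 2, 2
The second differences are constant, so the polynomial has degree 2.

2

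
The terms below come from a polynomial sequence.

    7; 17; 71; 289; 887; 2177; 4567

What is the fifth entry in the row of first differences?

Δ: 10, 54, 218, 598, 1290, 2390
Δ²: 44, 164, 380, 692, 1100
Δ³: 120, 216, 312, 408
Δ⁴: 96, 96, 96

1290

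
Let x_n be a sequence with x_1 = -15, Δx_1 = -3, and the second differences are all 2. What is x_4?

Build the table forward from the leading diagonal:
Second differences: 2  2  2  2
First differences: -3  -1  1  3
x: -15  -18  -19  -18

-18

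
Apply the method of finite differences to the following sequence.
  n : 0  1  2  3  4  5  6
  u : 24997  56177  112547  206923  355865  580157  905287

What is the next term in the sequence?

1361927

Δ: 31180, 56370, 94376, 148942, 224292, 325130
Δ²: 25190, 38006, 54566, 75350, 100838
Δ³: 12816, 16560, 20784, 25488
Δ⁴: 3744, 4224, 4704
Δ⁵: 480, 480
Fifth differences constant at 480.
4704 + 480 = 5184;  25488 + 5184 = 30672;  100838 + 30672 = 131510;  325130 + 131510 = 456640;  905287 + 456640 = 1361927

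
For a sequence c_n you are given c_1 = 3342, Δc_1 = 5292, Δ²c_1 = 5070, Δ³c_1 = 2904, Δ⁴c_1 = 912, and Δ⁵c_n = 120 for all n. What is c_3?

Build the table forward from the leading diagonal:
D5: 120, 120, 120
D4: 912, 1032, 1152
D3: 2904, 3816, 4848
D2: 5070, 7974, 11790
D1: 5292, 10362, 18336
c: 3342, 8634, 18996

18996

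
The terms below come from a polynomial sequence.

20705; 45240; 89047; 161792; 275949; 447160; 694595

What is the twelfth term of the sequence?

24535, 43807, 72745, 114157, 171211, 247435
19272, 28938, 41412, 57054, 76224
9666, 12474, 15642, 19170
2808, 3168, 3528
360, 360
The fifth differences are constant (360).
3528 + 360 = 3888;  19170 + 3888 = 23058;  76224 + 23058 = 99282;  247435 + 99282 = 346717;  694595 + 346717 = 1041312
3888 + 360 = 4248;  23058 + 4248 = 27306;  99282 + 27306 = 126588;  346717 + 126588 = 473305;  1041312 + 473305 = 1514617
4248 + 360 = 4608;  27306 + 4608 = 31914;  126588 + 31914 = 158502;  473305 + 158502 = 631807;  1514617 + 631807 = 2146424
4608 + 360 = 4968;  31914 + 4968 = 36882;  158502 + 36882 = 195384;  631807 + 195384 = 827191;  2146424 + 827191 = 2973615
4968 + 360 = 5328;  36882 + 5328 = 42210;  195384 + 42210 = 237594;  827191 + 237594 = 1064785;  2973615 + 1064785 = 4038400

4038400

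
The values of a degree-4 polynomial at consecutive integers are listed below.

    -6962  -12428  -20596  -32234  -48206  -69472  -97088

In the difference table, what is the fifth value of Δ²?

-6350

First differences: -5466, -8168, -11638, -15972, -21266, -27616
Second differences: -2702, -3470, -4334, -5294, -6350
Third differences: -768, -864, -960, -1056
Fourth differences: -96, -96, -96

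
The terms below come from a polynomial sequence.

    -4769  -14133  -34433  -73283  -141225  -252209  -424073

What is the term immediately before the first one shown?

-1175

D1: -9364  -20300  -38850  -67942  -110984  -171864
D2: -10936  -18550  -29092  -43042  -60880
D3: -7614  -10542  -13950  -17838
D4: -2928  -3408  -3888
D5: -480  -480
The fifth differences are constant at -480.
Work back: -2928 + 480 = -2448;  -7614 + 2448 = -5166;  -10936 + 5166 = -5770;  -9364 + 5770 = -3594;  -4769 + 3594 = -1175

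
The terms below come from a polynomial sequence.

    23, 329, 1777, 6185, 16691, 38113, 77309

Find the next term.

306  1448  4408  10506  21422  39196
1142  2960  6098  10916  17774
1818  3138  4818  6858
1320  1680  2040
360  360
The fifth differences are constant (360).
2040 + 360 = 2400;  6858 + 2400 = 9258;  17774 + 9258 = 27032;  39196 + 27032 = 66228;  77309 + 66228 = 143537

143537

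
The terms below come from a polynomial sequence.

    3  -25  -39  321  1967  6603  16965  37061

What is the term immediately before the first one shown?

-3

-28, -14, 360, 1646, 4636, 10362, 20096
14, 374, 1286, 2990, 5726, 9734
360, 912, 1704, 2736, 4008
552, 792, 1032, 1272
240, 240, 240
The fifth differences are constant at 240.
Work back: 552 − 240 = 312;  360 − 312 = 48;  14 − 48 = -34;  -28 + 34 = 6;  3 − 6 = -3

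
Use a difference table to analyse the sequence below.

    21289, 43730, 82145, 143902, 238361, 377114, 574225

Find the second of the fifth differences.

Δ: 22441, 38415, 61757, 94459, 138753, 197111
Δ²: 15974, 23342, 32702, 44294, 58358
Δ³: 7368, 9360, 11592, 14064
Δ⁴: 1992, 2232, 2472
Δ⁵: 240, 240

240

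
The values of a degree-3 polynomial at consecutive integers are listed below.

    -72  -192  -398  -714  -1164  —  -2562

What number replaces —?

-1772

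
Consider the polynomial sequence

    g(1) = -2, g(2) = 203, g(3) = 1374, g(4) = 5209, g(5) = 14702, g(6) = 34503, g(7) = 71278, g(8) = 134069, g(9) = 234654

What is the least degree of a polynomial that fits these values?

205, 1171, 3835, 9493, 19801, 36775, 62791, 100585
966, 2664, 5658, 10308, 16974, 26016, 37794
1698, 2994, 4650, 6666, 9042, 11778
1296, 1656, 2016, 2376, 2736
360, 360, 360, 360
The fifth differences are constant, so the polynomial has degree 5.

5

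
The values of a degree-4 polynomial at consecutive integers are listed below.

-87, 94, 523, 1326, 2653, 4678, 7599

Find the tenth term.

Δ: 181  429  803  1327  2025  2921
Δ²: 248  374  524  698  896
Δ³: 126  150  174  198
Δ⁴: 24  24  24
The fourth differences are constant (24).
198 + 24 = 222;  896 + 222 = 1118;  2921 + 1118 = 4039;  7599 + 4039 = 11638
222 + 24 = 246;  1118 + 246 = 1364;  4039 + 1364 = 5403;  11638 + 5403 = 17041
246 + 24 = 270;  1364 + 270 = 1634;  5403 + 1634 = 7037;  17041 + 7037 = 24078

24078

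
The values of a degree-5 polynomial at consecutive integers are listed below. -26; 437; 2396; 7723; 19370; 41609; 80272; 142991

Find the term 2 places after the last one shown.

381565

First differences: 463  1959  5327  11647  22239  38663  62719
Second differences: 1496  3368  6320  10592  16424  24056
Third differences: 1872  2952  4272  5832  7632
Fourth differences: 1080  1320  1560  1800
Fifth differences: 240  240  240
Constant fifth difference = 240, so extend:
1800 + 240 = 2040;  7632 + 2040 = 9672;  24056 + 9672 = 33728;  62719 + 33728 = 96447;  142991 + 96447 = 239438
2040 + 240 = 2280;  9672 + 2280 = 11952;  33728 + 11952 = 45680;  96447 + 45680 = 142127;  239438 + 142127 = 381565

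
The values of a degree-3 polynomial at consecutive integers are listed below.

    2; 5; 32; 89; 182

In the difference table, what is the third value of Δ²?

D1: 3, 27, 57, 93
D2: 24, 30, 36
D3: 6, 6

36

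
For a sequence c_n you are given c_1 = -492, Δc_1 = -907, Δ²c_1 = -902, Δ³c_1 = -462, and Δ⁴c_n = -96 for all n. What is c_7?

-30144

Build the table forward from the leading diagonal:
Δ⁴: -96, -96, -96, -96, -96, -96, -96
Δ³: -462, -558, -654, -750, -846, -942, -1038
Δ²: -902, -1364, -1922, -2576, -3326, -4172, -5114
Δ: -907, -1809, -3173, -5095, -7671, -10997, -15169
c: -492, -1399, -3208, -6381, -11476, -19147, -30144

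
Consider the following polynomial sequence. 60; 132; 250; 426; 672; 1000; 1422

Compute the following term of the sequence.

1950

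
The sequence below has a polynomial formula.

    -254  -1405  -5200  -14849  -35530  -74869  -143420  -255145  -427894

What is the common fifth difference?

-480

First differences: -1151, -3795, -9649, -20681, -39339, -68551, -111725, -172749
Second differences: -2644, -5854, -11032, -18658, -29212, -43174, -61024
Third differences: -3210, -5178, -7626, -10554, -13962, -17850
Fourth differences: -1968, -2448, -2928, -3408, -3888
Fifth differences: -480, -480, -480, -480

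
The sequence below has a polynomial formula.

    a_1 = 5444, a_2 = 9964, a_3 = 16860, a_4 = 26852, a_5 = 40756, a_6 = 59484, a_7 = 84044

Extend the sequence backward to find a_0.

First differences: 4520, 6896, 9992, 13904, 18728, 24560
Second differences: 2376, 3096, 3912, 4824, 5832
Third differences: 720, 816, 912, 1008
Fourth differences: 96, 96, 96
The fourth differences are constant at 96.
Work back: 720 − 96 = 624;  2376 − 624 = 1752;  4520 − 1752 = 2768;  5444 − 2768 = 2676

2676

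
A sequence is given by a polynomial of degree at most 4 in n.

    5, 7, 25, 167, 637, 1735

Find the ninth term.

Δ: 2  18  142  470  1098
Δ²: 16  124  328  628
Δ³: 108  204  300
Δ⁴: 96  96
Constant fourth difference = 96, so extend:
300 + 96 = 396;  628 + 396 = 1024;  1098 + 1024 = 2122;  1735 + 2122 = 3857
396 + 96 = 492;  1024 + 492 = 1516;  2122 + 1516 = 3638;  3857 + 3638 = 7495
492 + 96 = 588;  1516 + 588 = 2104;  3638 + 2104 = 5742;  7495 + 5742 = 13237

13237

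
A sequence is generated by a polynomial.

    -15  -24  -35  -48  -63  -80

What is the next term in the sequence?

Δ: -9 , -11 , -13 , -15 , -17
Δ²: -2 , -2 , -2 , -2
Constant second difference = -2, so extend:
-17 − 2 = -19;  -80 − 19 = -99

-99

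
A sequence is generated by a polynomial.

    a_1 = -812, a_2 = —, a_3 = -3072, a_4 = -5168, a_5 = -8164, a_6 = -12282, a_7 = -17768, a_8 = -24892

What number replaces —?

-1678

Using the last 6 terms:
D1: -2096, -2996, -4118, -5486, -7124
D2: -900, -1122, -1368, -1638
D3: -222, -246, -270
D4: -24, -24
Constant fourth difference = -24.
Extend backward: -222 + 24 = -198;  -900 + 198 = -702;  -2096 + 702 = -1394;  -3072 + 1394 = -1678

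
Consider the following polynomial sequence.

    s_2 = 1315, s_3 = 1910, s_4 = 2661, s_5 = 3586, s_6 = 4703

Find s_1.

Δ: 595, 751, 925, 1117
Δ²: 156, 174, 192
Δ³: 18, 18
The third differences are constant at 18.
Work back: 156 − 18 = 138;  595 − 138 = 457;  1315 − 457 = 858

858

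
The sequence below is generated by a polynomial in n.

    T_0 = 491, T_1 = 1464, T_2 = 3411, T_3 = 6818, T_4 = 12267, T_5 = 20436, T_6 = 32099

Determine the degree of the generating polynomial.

4

Δ: 973, 1947, 3407, 5449, 8169, 11663
Δ²: 974, 1460, 2042, 2720, 3494
Δ³: 486, 582, 678, 774
Δ⁴: 96, 96, 96
The fourth differences are constant, so the polynomial has degree 4.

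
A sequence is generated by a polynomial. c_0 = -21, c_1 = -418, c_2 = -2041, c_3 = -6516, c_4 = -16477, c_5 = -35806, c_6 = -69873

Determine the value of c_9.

D1: -397  -1623  -4475  -9961  -19329  -34067
D2: -1226  -2852  -5486  -9368  -14738
D3: -1626  -2634  -3882  -5370
D4: -1008  -1248  -1488
D5: -240  -240
The fifth differences are constant (-240).
-1488 − 240 = -1728;  -5370 − 1728 = -7098;  -14738 − 7098 = -21836;  -34067 − 21836 = -55903;  -69873 − 55903 = -125776
-1728 − 240 = -1968;  -7098 − 1968 = -9066;  -21836 − 9066 = -30902;  -55903 − 30902 = -86805;  -125776 − 86805 = -212581
-1968 − 240 = -2208;  -9066 − 2208 = -11274;  -30902 − 11274 = -42176;  -86805 − 42176 = -128981;  -212581 − 128981 = -341562

-341562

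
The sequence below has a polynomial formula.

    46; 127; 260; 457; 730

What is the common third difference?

12

Δ: 81, 133, 197, 273
Δ²: 52, 64, 76
Δ³: 12, 12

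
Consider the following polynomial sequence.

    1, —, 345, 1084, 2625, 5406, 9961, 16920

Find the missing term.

66

Using the last 6 terms:
Δ: 739, 1541, 2781, 4555, 6959
Δ²: 802, 1240, 1774, 2404
Δ³: 438, 534, 630
Δ⁴: 96, 96
Constant fourth difference = 96.
Extend backward: 438 − 96 = 342;  802 − 342 = 460;  739 − 460 = 279;  345 − 279 = 66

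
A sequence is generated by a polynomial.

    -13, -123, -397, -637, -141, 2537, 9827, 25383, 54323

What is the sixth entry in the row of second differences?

D1: -110, -274, -240, 496, 2678, 7290, 15556, 28940
D2: -164, 34, 736, 2182, 4612, 8266, 13384
D3: 198, 702, 1446, 2430, 3654, 5118
D4: 504, 744, 984, 1224, 1464
D5: 240, 240, 240, 240

8266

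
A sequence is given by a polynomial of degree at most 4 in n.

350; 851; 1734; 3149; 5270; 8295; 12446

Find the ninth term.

25134

501, 883, 1415, 2121, 3025, 4151
382, 532, 706, 904, 1126
150, 174, 198, 222
24, 24, 24
The fourth differences are constant (24).
222 + 24 = 246;  1126 + 246 = 1372;  4151 + 1372 = 5523;  12446 + 5523 = 17969
246 + 24 = 270;  1372 + 270 = 1642;  5523 + 1642 = 7165;  17969 + 7165 = 25134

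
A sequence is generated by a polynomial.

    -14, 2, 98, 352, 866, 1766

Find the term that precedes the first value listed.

-4

D1: 16  96  254  514  900
D2: 80  158  260  386
D3: 78  102  126
D4: 24  24
The fourth differences are constant at 24.
Work back: 78 − 24 = 54;  80 − 54 = 26;  16 − 26 = -10;  -14 + 10 = -4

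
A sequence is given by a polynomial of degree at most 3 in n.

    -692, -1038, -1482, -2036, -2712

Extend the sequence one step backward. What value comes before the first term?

-346  -444  -554  -676
-98  -110  -122
-12  -12
The third differences are constant at -12.
Work back: -98 + 12 = -86;  -346 + 86 = -260;  -692 + 260 = -432

-432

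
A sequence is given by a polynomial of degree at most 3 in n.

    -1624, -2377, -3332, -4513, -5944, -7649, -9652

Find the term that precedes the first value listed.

-1049

Δ: -753  -955  -1181  -1431  -1705  -2003
Δ²: -202  -226  -250  -274  -298
Δ³: -24  -24  -24  -24
The third differences are constant at -24.
Work back: -202 + 24 = -178;  -753 + 178 = -575;  -1624 + 575 = -1049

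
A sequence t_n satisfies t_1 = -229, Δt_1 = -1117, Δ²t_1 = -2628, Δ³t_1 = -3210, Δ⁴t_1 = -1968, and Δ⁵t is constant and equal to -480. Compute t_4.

-14674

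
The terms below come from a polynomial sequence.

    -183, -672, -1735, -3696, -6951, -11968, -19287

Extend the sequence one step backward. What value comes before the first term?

-16

-489, -1063, -1961, -3255, -5017, -7319
-574, -898, -1294, -1762, -2302
-324, -396, -468, -540
-72, -72, -72
The fourth differences are constant at -72.
Work back: -324 + 72 = -252;  -574 + 252 = -322;  -489 + 322 = -167;  -183 + 167 = -16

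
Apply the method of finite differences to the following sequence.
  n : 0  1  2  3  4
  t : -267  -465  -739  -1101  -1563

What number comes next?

First differences: -198, -274, -362, -462
Second differences: -76, -88, -100
Third differences: -12, -12
Third differences constant at -12.
-100 − 12 = -112;  -462 − 112 = -574;  -1563 − 574 = -2137

-2137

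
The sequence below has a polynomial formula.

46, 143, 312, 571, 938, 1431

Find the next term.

2068

First differences: 97, 169, 259, 367, 493
Second differences: 72, 90, 108, 126
Third differences: 18, 18, 18
Constant third difference = 18, so extend:
126 + 18 = 144;  493 + 144 = 637;  1431 + 637 = 2068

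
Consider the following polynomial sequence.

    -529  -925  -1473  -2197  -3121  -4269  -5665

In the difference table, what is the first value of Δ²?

D1: -396, -548, -724, -924, -1148, -1396
D2: -152, -176, -200, -224, -248
D3: -24, -24, -24, -24

-152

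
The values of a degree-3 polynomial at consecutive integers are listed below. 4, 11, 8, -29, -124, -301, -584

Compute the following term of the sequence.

-997

7 , -3 , -37 , -95 , -177 , -283
-10 , -34 , -58 , -82 , -106
-24 , -24 , -24 , -24
Constant third difference = -24, so extend:
-106 − 24 = -130;  -283 − 130 = -413;  -584 − 413 = -997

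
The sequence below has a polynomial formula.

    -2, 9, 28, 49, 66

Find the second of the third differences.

-6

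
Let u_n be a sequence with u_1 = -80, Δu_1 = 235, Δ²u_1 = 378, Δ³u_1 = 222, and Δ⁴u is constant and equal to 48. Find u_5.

Build the table forward from the leading diagonal:
D4: 48, 48, 48, 48, 48
D3: 222, 270, 318, 366, 414
D2: 378, 600, 870, 1188, 1554
D1: 235, 613, 1213, 2083, 3271
u: -80, 155, 768, 1981, 4064

4064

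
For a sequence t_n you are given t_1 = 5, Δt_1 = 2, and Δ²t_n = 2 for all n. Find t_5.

25

Build the table forward from the leading diagonal:
D2: 2, 2, 2, 2, 2
D1: 2, 4, 6, 8, 10
t: 5, 7, 11, 17, 25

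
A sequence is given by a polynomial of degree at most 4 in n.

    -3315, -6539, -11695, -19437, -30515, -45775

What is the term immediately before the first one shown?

-3224, -5156, -7742, -11078, -15260
-1932, -2586, -3336, -4182
-654, -750, -846
-96, -96
The fourth differences are constant at -96.
Work back: -654 + 96 = -558;  -1932 + 558 = -1374;  -3224 + 1374 = -1850;  -3315 + 1850 = -1465

-1465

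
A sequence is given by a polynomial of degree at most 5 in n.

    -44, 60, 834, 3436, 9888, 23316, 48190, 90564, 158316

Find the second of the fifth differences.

D1: 104, 774, 2602, 6452, 13428, 24874, 42374, 67752
D2: 670, 1828, 3850, 6976, 11446, 17500, 25378
D3: 1158, 2022, 3126, 4470, 6054, 7878
D4: 864, 1104, 1344, 1584, 1824
D5: 240, 240, 240, 240

240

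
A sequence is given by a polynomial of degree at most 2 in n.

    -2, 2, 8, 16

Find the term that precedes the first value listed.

4  6  8
2  2
The second differences are constant at 2.
Work back: 4 − 2 = 2;  -2 − 2 = -4

-4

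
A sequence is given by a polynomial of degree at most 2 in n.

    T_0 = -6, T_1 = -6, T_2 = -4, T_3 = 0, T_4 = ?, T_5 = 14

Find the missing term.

6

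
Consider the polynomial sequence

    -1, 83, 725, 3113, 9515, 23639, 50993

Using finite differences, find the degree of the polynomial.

5

First differences: 84, 642, 2388, 6402, 14124, 27354
Second differences: 558, 1746, 4014, 7722, 13230
Third differences: 1188, 2268, 3708, 5508
Fourth differences: 1080, 1440, 1800
Fifth differences: 360, 360
The fifth differences are constant, so the polynomial has degree 5.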